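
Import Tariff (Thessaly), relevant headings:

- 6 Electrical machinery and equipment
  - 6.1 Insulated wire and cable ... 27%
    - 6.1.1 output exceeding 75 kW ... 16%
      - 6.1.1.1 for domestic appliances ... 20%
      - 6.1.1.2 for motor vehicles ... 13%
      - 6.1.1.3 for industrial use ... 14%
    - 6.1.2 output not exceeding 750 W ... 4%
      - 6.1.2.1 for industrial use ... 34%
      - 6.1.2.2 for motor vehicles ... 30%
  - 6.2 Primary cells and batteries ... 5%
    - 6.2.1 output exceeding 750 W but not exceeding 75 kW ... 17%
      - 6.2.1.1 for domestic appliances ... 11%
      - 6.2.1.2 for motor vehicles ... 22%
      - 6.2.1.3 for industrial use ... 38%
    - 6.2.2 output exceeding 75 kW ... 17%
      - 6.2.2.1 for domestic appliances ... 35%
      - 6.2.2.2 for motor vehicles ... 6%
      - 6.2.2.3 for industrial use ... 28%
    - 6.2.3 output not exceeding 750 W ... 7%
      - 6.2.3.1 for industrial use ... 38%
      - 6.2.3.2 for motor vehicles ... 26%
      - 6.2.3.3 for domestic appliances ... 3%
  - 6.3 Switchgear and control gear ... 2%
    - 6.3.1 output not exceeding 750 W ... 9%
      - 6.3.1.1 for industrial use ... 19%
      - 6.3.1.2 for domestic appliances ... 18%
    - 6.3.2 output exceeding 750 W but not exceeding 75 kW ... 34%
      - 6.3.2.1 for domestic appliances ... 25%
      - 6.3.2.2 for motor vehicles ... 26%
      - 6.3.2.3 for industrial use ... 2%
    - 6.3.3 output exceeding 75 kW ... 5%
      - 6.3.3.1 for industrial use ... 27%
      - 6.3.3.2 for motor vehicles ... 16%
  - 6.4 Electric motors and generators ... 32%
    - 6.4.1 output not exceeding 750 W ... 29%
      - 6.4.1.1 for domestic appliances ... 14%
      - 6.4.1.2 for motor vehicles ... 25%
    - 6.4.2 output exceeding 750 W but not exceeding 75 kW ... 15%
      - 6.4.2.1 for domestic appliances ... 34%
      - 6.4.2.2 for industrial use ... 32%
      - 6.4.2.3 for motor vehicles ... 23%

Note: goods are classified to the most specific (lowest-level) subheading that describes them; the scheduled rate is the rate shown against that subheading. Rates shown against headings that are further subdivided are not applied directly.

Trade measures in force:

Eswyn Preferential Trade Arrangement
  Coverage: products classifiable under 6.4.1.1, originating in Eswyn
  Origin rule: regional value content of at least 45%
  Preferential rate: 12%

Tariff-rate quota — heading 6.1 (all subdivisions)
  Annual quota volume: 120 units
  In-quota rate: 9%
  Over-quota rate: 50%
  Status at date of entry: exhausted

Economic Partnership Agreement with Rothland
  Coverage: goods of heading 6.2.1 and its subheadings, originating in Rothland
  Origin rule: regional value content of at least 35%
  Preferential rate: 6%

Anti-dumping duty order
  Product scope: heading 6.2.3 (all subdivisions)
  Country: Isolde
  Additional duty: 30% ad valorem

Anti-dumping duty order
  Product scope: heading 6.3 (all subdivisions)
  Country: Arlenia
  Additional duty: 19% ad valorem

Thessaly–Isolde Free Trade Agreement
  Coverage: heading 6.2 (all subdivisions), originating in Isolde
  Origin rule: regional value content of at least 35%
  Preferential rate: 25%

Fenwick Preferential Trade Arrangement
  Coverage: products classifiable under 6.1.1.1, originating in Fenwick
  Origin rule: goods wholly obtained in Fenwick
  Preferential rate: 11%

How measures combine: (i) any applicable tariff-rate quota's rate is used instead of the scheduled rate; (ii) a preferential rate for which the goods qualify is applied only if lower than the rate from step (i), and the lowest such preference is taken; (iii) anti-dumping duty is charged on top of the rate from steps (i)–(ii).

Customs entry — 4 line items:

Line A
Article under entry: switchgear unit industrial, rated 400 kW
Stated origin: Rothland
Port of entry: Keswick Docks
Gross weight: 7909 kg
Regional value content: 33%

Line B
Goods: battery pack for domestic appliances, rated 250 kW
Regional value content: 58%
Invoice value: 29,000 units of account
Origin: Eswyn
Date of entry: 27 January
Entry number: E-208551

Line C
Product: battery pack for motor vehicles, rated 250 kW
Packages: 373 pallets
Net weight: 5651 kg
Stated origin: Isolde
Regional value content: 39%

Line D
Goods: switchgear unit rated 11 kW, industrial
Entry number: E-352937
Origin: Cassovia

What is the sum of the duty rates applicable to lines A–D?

Line A: switchgear unit → 6.3; rated 400 kW → 6.3.3; industrial → 6.3.3.1. Scheduled 27%. Rothland agreement on 6.2.1: 6.3.3.1 not covered. → 27%.
Line B: battery pack → 6.2; rated 250 kW → 6.2.2; for domestic appliances → 6.2.2.1. Scheduled 35%. Eswyn agreement on 6.4.1.1: 6.2.2.1 not covered. → 35%.
Line C: battery pack → 6.2; rated 250 kW → 6.2.2; for motor vehicles → 6.2.2.2. Scheduled 6%. Isolde agreement on 6.2: RVC ≥ 35% → 25% available; preference 25% not lower than 6% → no reduction. → 6%.
Line D: switchgear unit → 6.3; rated 11 kW → 6.3.2; industrial → 6.3.2.3. Scheduled 2%. No special measure applies. → 2%.
Sum: 27% + 35% + 6% + 2% = 70%.

70%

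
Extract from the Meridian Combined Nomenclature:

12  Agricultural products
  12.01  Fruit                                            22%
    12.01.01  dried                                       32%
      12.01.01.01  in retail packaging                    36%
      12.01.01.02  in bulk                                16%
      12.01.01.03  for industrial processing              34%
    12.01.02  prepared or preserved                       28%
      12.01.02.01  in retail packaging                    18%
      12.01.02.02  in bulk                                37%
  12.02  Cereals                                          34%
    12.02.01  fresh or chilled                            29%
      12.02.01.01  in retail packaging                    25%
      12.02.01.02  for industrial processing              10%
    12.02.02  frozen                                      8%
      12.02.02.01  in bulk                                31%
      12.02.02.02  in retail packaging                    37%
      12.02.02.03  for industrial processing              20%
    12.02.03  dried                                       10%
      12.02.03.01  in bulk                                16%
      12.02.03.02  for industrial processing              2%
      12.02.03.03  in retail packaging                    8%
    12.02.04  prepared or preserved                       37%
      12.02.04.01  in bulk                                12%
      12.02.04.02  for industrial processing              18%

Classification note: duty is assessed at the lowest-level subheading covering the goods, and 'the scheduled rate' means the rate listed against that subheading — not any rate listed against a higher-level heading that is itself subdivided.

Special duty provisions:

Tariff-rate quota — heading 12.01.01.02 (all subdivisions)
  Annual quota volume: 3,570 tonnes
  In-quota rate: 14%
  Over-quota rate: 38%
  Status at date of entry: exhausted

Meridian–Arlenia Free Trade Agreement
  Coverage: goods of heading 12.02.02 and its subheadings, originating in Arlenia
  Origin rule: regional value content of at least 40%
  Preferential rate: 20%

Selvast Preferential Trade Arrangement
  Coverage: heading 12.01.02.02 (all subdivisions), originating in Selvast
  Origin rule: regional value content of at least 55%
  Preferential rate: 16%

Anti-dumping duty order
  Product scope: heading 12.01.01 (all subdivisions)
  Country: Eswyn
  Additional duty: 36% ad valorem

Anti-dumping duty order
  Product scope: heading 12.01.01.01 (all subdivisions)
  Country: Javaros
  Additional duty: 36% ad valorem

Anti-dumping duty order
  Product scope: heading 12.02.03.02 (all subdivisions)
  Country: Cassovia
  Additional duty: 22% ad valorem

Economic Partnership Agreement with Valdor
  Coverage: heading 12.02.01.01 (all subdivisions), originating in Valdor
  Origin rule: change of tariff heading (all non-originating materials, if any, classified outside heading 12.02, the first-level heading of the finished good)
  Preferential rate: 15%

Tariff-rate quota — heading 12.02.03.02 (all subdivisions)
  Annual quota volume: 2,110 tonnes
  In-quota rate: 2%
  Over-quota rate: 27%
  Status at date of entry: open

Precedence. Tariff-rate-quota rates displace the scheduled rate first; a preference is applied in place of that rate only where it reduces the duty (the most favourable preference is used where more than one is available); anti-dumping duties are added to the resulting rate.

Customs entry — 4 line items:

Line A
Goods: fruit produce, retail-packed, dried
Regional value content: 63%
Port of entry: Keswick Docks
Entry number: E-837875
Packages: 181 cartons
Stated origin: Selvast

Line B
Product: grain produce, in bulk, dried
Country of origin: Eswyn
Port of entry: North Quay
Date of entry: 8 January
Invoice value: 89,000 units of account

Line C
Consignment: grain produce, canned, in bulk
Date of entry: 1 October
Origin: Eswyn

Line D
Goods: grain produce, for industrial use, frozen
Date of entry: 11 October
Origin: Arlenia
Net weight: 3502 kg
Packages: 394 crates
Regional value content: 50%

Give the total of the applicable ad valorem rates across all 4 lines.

84%

Line A: fruit → 12.01; dried → 12.01.01; retail-packed → 12.01.01.01. Scheduled 36%. Selvast agreement on 12.01.02.02: 12.01.01.01 not covered. → 36%.
Line B: grain → 12.02; dried → 12.02.03; in bulk → 12.02.03.01. Scheduled 16%. No special measure applies. → 16%.
Line C: grain → 12.02; canned → 12.02.04; in bulk → 12.02.04.01. Scheduled 12%. No special measure applies. → 12%.
Line D: grain → 12.02; frozen → 12.02.02; for industrial use → 12.02.02.03. Scheduled 20%. Arlenia agreement on 12.02.02: RVC ≥ 40% → 20% available; preference 20% not lower than 20% → no reduction. → 20%.
Sum: 36% + 16% + 12% + 20% = 84%.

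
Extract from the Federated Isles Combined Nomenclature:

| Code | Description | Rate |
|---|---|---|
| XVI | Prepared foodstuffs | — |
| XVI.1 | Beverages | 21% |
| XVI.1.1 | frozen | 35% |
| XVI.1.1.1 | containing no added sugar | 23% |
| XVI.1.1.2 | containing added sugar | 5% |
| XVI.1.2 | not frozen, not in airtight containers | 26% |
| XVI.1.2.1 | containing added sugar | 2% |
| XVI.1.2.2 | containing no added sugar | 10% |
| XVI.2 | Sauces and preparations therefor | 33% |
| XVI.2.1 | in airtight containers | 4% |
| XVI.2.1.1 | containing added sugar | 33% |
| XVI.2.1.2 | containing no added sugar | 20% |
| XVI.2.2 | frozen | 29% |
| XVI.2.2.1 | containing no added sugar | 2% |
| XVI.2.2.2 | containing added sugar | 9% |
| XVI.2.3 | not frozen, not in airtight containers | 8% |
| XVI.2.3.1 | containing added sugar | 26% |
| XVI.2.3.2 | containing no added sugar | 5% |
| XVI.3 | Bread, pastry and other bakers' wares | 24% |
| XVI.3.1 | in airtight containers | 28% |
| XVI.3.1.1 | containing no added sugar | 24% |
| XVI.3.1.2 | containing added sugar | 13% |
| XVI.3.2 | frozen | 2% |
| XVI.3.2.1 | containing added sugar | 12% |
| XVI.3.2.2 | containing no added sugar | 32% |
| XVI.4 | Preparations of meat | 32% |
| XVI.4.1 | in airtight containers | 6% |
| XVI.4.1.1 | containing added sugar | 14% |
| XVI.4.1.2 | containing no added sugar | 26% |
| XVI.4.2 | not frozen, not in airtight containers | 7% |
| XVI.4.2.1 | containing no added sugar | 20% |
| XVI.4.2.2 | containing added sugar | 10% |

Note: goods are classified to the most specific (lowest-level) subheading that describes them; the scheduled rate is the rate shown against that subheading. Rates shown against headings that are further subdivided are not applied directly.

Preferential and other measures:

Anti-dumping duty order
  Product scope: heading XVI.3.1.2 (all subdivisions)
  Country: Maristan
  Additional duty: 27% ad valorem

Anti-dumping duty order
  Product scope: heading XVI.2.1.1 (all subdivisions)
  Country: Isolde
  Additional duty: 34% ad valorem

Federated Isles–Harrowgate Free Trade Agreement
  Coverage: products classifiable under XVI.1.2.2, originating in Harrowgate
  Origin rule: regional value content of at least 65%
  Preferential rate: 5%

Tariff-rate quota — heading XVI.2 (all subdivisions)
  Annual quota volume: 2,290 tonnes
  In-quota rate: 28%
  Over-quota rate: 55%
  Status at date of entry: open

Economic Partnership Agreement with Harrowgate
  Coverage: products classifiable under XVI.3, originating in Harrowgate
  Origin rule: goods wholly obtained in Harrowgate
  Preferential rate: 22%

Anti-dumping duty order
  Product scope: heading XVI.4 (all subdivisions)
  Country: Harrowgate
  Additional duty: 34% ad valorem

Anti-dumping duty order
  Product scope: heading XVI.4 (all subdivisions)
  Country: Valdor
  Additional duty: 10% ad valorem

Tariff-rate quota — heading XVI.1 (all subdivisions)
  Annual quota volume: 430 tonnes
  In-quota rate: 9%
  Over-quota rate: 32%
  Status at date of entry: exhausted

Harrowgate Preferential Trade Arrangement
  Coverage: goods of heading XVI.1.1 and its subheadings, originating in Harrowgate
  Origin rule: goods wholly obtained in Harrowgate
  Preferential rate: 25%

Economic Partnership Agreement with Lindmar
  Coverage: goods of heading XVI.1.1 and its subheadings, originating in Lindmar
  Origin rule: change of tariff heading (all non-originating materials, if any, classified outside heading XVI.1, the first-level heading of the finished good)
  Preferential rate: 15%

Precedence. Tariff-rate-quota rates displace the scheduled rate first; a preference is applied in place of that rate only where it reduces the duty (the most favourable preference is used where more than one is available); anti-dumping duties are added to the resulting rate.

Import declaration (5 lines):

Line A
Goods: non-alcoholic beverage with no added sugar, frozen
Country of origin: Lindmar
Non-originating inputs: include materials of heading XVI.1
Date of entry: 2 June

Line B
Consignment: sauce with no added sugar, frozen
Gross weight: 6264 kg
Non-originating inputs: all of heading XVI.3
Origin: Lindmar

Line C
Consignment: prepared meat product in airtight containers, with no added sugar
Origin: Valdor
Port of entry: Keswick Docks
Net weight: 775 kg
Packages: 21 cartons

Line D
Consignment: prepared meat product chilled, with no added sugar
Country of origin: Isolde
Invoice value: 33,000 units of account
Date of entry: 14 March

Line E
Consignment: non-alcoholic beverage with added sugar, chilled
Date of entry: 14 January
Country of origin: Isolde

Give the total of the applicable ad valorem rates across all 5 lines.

148%

Line A: non-alcoholic beverage → XVI.1; frozen → XVI.1.1; with no added sugar → XVI.1.1.1. Scheduled 23%. quota on XVI.1 exhausted → over-quota 32%; Lindmar agreement on XVI.1.1: CTH not met. → 32%.
Line B: sauce → XVI.2; frozen → XVI.2.2; with no added sugar → XVI.2.2.1. Scheduled 2%. quota on XVI.2 open → in-quota 28%; Lindmar agreement on XVI.1.1: XVI.2.2.1 not covered. → 28%.
Line C: prepared meat product → XVI.4; in airtight containers → XVI.4.1; with no added sugar → XVI.4.1.2. Scheduled 26%. anti-dumping (Valdor, XVI.4): +10%; total 26% + 10% = 36%. → 36%.
Line D: prepared meat product → XVI.4; chilled → XVI.4.2; with no added sugar → XVI.4.2.1. Scheduled 20%. No special measure applies. → 20%.
Line E: non-alcoholic beverage → XVI.1; chilled → XVI.1.2; with added sugar → XVI.1.2.1. Scheduled 2%. quota on XVI.1 exhausted → over-quota 32%. → 32%.
Sum: 32% + 28% + 36% + 20% + 32% = 148%.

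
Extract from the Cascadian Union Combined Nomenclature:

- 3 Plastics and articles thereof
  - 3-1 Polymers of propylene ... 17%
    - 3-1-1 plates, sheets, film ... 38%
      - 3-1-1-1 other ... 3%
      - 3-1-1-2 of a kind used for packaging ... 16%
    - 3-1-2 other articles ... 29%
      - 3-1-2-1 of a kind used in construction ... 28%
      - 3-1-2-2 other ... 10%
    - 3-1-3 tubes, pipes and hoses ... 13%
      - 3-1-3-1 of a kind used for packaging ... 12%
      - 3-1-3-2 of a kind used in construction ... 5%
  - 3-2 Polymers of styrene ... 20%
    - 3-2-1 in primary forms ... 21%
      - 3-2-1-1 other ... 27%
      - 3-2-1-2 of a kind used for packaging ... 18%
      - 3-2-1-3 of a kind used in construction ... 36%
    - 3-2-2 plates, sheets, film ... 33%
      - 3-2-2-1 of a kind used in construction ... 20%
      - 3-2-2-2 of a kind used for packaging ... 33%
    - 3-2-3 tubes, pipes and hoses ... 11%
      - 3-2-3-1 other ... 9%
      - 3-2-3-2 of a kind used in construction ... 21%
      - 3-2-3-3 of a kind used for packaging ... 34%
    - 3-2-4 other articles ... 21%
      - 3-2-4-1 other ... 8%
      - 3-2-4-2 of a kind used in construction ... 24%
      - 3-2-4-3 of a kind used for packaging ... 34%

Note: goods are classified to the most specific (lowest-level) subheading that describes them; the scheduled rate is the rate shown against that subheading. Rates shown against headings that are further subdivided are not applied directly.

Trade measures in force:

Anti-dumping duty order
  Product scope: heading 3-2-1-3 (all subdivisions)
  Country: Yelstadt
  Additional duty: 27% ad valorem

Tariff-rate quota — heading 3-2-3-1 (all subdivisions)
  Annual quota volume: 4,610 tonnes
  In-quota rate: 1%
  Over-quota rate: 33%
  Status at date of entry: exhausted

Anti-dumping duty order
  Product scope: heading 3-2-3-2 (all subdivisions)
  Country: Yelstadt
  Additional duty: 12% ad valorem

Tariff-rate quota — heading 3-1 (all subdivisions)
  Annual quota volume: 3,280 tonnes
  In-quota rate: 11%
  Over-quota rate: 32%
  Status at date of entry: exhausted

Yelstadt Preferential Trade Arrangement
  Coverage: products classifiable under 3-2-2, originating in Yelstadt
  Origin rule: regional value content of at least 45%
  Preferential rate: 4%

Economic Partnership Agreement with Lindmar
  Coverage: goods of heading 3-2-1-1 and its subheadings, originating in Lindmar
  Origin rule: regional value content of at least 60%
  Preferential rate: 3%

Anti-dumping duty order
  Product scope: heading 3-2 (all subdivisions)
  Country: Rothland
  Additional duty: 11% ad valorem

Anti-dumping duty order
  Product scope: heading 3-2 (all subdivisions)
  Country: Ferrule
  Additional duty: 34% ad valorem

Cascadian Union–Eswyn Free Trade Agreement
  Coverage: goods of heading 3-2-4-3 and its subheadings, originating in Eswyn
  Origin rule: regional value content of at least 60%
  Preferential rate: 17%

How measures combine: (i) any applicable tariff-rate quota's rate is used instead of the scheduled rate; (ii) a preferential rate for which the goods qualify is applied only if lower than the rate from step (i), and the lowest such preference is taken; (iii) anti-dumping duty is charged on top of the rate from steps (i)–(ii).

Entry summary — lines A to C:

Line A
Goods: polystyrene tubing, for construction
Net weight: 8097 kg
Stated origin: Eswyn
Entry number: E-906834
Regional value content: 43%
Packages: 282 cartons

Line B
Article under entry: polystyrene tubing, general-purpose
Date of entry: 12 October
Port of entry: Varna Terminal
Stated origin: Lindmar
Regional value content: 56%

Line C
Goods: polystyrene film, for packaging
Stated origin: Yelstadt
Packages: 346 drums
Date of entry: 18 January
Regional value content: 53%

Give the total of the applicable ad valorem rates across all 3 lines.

Line A: polystyrene → 3-2; tubing → 3-2-3; for construction → 3-2-3-2. Scheduled 21%. Eswyn agreement on 3-2-4-3: 3-2-3-2 not covered. → 21%.
Line B: polystyrene → 3-2; tubing → 3-2-3; general-purpose → 3-2-3-1. Scheduled 9%. quota on 3-2-3-1 exhausted → over-quota 33%; Lindmar agreement on 3-2-1-1: 3-2-3-1 not covered. → 33%.
Line C: polystyrene → 3-2; film → 3-2-2; for packaging → 3-2-2-2. Scheduled 33%. Yelstadt agreement on 3-2-2: RVC ≥ 45% → 4% available; preferential 4%. → 4%.
Sum: 21% + 33% + 4% = 58%.

58%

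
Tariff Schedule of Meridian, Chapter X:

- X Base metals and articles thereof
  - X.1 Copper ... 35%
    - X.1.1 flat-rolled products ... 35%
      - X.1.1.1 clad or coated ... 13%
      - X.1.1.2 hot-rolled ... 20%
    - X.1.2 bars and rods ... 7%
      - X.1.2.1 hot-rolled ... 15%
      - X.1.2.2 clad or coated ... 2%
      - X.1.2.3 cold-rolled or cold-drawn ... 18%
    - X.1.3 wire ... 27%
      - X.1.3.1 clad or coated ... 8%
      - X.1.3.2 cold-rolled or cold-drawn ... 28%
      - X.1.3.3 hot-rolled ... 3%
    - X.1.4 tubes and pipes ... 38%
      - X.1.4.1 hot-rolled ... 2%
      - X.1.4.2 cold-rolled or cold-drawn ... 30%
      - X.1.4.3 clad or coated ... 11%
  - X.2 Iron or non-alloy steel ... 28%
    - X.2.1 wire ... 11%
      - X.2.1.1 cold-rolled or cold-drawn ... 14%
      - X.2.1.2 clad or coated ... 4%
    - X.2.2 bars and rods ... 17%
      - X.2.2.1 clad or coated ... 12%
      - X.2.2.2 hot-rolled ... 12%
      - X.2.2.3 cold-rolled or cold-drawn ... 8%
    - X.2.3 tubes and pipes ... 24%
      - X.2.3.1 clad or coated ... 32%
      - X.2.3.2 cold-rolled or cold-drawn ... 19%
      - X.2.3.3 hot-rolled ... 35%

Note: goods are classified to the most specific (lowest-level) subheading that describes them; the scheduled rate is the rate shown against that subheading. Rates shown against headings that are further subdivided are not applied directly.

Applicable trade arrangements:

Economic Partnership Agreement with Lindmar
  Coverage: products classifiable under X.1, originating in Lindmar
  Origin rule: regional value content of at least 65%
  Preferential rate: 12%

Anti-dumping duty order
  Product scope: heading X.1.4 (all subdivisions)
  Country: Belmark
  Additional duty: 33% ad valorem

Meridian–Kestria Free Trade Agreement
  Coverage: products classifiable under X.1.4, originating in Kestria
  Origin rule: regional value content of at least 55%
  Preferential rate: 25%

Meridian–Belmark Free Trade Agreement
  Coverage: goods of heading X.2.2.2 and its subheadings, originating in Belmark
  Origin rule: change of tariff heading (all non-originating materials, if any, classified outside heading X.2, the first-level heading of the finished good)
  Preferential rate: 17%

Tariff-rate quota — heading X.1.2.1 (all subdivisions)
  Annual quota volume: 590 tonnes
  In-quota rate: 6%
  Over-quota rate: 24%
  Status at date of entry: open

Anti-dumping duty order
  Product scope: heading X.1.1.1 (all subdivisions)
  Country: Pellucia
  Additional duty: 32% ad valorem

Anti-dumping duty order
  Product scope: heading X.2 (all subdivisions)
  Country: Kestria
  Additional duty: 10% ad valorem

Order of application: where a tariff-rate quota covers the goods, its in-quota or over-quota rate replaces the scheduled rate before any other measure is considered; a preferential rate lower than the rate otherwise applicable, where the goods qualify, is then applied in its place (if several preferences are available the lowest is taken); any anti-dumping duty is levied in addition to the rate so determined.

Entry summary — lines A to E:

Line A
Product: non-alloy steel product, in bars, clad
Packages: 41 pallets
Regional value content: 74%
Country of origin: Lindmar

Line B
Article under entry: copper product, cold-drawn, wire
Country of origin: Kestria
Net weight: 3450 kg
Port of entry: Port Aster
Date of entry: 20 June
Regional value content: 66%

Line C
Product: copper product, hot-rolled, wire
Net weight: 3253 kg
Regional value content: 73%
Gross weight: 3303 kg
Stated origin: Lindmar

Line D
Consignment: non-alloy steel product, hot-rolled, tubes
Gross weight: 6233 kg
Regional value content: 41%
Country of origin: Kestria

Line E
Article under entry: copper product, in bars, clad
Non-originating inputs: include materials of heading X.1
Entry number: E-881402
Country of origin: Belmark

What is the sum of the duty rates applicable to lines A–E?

90%

Line A: non-alloy steel → X.2; in bars → X.2.2; clad → X.2.2.1. Scheduled 12%. Lindmar agreement on X.1: X.2.2.1 not covered. → 12%.
Line B: copper → X.1; wire → X.1.3; cold-drawn → X.1.3.2. Scheduled 28%. Kestria agreement on X.1.4: X.1.3.2 not covered. → 28%.
Line C: copper → X.1; wire → X.1.3; hot-rolled → X.1.3.3. Scheduled 3%. Lindmar agreement on X.1: RVC ≥ 65% → 12% available; preference 12% not lower than 3% → no reduction. → 3%.
Line D: non-alloy steel → X.2; tubes → X.2.3; hot-rolled → X.2.3.3. Scheduled 35%. Kestria agreement on X.1.4: X.2.3.3 not covered; anti-dumping (Kestria, X.2): +10%; total 35% + 10% = 45%. → 45%.
Line E: copper → X.1; in bars → X.1.2; clad → X.1.2.2. Scheduled 2%. Belmark agreement on X.2.2.2: X.1.2.2 not covered. → 2%.
Sum: 12% + 28% + 3% + 45% + 2% = 90%.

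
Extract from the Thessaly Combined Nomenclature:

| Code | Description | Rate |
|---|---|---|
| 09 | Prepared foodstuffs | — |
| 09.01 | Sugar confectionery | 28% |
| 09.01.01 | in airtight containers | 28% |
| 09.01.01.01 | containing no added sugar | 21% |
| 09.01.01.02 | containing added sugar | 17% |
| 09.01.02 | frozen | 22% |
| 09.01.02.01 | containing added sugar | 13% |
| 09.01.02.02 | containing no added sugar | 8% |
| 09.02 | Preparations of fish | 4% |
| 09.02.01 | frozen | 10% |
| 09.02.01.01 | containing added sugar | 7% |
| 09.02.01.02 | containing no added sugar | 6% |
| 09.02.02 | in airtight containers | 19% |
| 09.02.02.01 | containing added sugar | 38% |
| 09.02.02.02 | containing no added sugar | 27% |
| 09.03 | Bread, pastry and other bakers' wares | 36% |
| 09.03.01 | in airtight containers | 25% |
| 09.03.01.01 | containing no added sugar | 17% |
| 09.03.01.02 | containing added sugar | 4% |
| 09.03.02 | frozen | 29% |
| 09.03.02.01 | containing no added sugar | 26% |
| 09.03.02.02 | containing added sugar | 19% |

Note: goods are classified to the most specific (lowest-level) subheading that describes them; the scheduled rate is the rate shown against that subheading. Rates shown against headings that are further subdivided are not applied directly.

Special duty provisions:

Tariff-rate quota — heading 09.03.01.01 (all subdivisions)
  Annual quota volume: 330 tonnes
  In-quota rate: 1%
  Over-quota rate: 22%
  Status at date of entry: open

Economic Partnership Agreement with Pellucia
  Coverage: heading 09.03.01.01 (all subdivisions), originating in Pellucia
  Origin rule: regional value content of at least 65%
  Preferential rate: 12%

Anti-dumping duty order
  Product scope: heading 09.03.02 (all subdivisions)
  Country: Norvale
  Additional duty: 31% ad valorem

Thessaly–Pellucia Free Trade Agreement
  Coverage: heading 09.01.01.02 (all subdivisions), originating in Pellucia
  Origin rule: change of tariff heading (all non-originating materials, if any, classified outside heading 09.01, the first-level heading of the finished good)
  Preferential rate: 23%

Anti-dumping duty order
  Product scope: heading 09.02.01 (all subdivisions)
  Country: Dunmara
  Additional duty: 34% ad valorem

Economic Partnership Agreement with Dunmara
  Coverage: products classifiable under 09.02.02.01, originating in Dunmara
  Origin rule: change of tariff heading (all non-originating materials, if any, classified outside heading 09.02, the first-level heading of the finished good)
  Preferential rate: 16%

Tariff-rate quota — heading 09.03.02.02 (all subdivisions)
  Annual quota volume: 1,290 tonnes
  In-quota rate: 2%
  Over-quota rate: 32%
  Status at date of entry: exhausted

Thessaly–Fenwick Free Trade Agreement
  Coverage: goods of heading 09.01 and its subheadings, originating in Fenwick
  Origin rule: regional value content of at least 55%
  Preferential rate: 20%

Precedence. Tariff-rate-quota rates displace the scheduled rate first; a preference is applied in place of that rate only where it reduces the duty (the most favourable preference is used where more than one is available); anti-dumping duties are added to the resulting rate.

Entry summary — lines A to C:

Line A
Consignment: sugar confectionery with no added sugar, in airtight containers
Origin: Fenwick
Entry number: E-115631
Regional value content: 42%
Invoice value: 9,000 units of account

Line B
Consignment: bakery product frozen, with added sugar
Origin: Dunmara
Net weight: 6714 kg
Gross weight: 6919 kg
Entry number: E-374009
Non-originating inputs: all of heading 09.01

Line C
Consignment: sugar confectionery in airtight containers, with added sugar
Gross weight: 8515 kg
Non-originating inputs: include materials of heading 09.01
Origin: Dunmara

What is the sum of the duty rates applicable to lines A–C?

70%

Line A: sugar confectionery → 09.01; in airtight containers → 09.01.01; with no added sugar → 09.01.01.01. Scheduled 21%. Fenwick agreement on 09.01: RVC < 55%. → 21%.
Line B: bakery product → 09.03; frozen → 09.03.02; with added sugar → 09.03.02.02. Scheduled 19%. quota on 09.03.02.02 exhausted → over-quota 32%; Dunmara agreement on 09.02.02.01: 09.03.02.02 not covered. → 32%.
Line C: sugar confectionery → 09.01; in airtight containers → 09.01.01; with added sugar → 09.01.01.02. Scheduled 17%. Dunmara agreement on 09.02.02.01: 09.01.01.02 not covered. → 17%.
Sum: 21% + 32% + 17% = 70%.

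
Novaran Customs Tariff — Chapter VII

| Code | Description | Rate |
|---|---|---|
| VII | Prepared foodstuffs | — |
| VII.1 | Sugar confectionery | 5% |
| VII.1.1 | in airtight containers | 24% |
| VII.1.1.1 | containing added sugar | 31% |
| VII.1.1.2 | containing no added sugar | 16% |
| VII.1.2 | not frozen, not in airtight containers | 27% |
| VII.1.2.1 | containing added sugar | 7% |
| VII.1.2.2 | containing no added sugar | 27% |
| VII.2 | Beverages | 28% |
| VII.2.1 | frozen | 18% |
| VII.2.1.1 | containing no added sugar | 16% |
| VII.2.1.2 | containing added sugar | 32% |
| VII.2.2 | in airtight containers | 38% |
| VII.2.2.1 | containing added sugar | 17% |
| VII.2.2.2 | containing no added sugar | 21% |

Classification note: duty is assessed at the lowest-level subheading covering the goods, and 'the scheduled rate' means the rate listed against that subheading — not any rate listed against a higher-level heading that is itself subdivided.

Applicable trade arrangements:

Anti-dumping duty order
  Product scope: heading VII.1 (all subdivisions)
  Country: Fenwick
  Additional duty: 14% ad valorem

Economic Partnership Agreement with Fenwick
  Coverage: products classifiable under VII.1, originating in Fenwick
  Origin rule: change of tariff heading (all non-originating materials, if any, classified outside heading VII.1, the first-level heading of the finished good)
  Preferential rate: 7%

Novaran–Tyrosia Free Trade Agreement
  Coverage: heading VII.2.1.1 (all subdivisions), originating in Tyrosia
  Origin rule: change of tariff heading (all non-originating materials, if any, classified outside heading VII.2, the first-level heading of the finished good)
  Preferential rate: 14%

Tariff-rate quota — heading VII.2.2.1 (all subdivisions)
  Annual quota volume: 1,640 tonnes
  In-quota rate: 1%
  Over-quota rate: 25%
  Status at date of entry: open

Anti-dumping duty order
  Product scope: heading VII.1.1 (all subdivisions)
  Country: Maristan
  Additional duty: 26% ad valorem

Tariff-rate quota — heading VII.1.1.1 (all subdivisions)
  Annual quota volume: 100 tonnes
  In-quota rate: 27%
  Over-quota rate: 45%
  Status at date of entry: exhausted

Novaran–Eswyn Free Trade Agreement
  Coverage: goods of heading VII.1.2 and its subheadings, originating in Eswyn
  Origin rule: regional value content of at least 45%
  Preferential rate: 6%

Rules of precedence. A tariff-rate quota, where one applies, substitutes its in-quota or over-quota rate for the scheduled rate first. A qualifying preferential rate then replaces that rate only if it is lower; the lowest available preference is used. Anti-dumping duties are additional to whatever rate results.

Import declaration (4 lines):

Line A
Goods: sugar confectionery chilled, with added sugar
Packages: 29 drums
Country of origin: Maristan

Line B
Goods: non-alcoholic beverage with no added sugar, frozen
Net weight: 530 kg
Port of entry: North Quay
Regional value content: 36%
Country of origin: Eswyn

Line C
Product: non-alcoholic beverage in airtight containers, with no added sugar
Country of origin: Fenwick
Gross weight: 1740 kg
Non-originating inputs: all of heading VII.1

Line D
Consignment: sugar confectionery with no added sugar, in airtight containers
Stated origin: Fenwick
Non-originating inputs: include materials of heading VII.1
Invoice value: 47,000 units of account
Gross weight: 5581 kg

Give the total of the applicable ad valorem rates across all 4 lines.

74%

Line A: sugar confectionery → VII.1; chilled → VII.1.2; with added sugar → VII.1.2.1. Scheduled 7%. No special measure applies. → 7%.
Line B: non-alcoholic beverage → VII.2; frozen → VII.2.1; with no added sugar → VII.2.1.1. Scheduled 16%. Eswyn agreement on VII.1.2: VII.2.1.1 not covered. → 16%.
Line C: non-alcoholic beverage → VII.2; in airtight containers → VII.2.2; with no added sugar → VII.2.2.2. Scheduled 21%. Fenwick agreement on VII.1: VII.2.2.2 not covered. → 21%.
Line D: sugar confectionery → VII.1; in airtight containers → VII.1.1; with no added sugar → VII.1.1.2. Scheduled 16%. Fenwick agreement on VII.1: CTH not met; anti-dumping (Fenwick, VII.1): +14%; total 16% + 14% = 30%. → 30%.
Sum: 7% + 16% + 21% + 30% = 74%.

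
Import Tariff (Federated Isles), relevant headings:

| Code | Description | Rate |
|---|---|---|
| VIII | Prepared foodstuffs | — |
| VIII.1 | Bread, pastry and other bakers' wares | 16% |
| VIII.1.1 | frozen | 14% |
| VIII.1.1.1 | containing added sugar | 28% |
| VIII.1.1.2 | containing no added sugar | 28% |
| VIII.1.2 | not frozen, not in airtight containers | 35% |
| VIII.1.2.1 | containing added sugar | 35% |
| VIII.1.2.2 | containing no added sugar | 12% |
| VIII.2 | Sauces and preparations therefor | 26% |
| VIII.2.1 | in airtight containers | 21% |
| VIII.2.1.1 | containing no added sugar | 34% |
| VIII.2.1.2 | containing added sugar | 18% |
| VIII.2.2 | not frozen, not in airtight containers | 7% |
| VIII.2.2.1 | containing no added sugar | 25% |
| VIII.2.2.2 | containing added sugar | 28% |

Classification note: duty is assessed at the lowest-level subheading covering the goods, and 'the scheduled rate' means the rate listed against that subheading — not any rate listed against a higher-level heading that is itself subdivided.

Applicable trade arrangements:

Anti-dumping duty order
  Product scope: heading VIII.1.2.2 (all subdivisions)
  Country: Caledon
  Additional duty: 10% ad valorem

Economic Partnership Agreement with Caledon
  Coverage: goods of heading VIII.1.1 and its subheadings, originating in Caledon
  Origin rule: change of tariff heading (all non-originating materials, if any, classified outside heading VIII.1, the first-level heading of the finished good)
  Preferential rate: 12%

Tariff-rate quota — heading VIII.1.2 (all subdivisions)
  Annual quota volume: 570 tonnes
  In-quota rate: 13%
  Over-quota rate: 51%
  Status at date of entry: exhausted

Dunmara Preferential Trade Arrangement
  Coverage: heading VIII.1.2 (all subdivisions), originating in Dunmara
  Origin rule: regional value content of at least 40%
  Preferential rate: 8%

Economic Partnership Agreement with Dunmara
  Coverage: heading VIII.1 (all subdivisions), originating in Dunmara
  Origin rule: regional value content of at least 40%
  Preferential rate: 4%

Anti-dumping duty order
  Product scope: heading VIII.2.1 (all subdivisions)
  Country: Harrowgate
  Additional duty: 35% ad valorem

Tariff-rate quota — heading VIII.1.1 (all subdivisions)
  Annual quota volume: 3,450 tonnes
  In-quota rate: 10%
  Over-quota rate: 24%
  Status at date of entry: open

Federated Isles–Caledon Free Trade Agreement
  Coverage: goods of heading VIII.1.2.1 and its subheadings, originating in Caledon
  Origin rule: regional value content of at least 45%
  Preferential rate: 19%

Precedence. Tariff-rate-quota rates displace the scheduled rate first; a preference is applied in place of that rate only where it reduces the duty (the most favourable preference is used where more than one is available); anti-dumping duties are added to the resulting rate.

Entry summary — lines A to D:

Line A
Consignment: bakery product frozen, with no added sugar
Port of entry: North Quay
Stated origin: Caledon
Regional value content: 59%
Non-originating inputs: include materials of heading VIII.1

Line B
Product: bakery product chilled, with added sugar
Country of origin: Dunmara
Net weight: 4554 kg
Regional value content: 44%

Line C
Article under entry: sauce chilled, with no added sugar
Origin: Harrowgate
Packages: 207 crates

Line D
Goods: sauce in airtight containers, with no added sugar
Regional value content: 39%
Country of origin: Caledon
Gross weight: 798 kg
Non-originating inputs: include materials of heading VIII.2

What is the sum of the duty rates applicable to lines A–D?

73%

Line A: bakery product → VIII.1; frozen → VIII.1.1; with no added sugar → VIII.1.1.2. Scheduled 28%. quota on VIII.1.1 open → in-quota 10%; Caledon agreement on VIII.1.1: CTH not met; Caledon agreement on VIII.1.2.1: VIII.1.1.2 not covered. → 10%.
Line B: bakery product → VIII.1; chilled → VIII.1.2; with added sugar → VIII.1.2.1. Scheduled 35%. quota on VIII.1.2 exhausted → over-quota 51%; Dunmara agreement on VIII.1.2: RVC ≥ 40% → 8% available; Dunmara agreement on VIII.1: RVC ≥ 40% → 4% available; preferential 4%. → 4%.
Line C: sauce → VIII.2; chilled → VIII.2.2; with no added sugar → VIII.2.2.1. Scheduled 25%. No special measure applies. → 25%.
Line D: sauce → VIII.2; in airtight containers → VIII.2.1; with no added sugar → VIII.2.1.1. Scheduled 34%. Caledon agreement on VIII.1.1: VIII.2.1.1 not covered; Caledon agreement on VIII.1.2.1: VIII.2.1.1 not covered. → 34%.
Sum: 10% + 4% + 25% + 34% = 73%.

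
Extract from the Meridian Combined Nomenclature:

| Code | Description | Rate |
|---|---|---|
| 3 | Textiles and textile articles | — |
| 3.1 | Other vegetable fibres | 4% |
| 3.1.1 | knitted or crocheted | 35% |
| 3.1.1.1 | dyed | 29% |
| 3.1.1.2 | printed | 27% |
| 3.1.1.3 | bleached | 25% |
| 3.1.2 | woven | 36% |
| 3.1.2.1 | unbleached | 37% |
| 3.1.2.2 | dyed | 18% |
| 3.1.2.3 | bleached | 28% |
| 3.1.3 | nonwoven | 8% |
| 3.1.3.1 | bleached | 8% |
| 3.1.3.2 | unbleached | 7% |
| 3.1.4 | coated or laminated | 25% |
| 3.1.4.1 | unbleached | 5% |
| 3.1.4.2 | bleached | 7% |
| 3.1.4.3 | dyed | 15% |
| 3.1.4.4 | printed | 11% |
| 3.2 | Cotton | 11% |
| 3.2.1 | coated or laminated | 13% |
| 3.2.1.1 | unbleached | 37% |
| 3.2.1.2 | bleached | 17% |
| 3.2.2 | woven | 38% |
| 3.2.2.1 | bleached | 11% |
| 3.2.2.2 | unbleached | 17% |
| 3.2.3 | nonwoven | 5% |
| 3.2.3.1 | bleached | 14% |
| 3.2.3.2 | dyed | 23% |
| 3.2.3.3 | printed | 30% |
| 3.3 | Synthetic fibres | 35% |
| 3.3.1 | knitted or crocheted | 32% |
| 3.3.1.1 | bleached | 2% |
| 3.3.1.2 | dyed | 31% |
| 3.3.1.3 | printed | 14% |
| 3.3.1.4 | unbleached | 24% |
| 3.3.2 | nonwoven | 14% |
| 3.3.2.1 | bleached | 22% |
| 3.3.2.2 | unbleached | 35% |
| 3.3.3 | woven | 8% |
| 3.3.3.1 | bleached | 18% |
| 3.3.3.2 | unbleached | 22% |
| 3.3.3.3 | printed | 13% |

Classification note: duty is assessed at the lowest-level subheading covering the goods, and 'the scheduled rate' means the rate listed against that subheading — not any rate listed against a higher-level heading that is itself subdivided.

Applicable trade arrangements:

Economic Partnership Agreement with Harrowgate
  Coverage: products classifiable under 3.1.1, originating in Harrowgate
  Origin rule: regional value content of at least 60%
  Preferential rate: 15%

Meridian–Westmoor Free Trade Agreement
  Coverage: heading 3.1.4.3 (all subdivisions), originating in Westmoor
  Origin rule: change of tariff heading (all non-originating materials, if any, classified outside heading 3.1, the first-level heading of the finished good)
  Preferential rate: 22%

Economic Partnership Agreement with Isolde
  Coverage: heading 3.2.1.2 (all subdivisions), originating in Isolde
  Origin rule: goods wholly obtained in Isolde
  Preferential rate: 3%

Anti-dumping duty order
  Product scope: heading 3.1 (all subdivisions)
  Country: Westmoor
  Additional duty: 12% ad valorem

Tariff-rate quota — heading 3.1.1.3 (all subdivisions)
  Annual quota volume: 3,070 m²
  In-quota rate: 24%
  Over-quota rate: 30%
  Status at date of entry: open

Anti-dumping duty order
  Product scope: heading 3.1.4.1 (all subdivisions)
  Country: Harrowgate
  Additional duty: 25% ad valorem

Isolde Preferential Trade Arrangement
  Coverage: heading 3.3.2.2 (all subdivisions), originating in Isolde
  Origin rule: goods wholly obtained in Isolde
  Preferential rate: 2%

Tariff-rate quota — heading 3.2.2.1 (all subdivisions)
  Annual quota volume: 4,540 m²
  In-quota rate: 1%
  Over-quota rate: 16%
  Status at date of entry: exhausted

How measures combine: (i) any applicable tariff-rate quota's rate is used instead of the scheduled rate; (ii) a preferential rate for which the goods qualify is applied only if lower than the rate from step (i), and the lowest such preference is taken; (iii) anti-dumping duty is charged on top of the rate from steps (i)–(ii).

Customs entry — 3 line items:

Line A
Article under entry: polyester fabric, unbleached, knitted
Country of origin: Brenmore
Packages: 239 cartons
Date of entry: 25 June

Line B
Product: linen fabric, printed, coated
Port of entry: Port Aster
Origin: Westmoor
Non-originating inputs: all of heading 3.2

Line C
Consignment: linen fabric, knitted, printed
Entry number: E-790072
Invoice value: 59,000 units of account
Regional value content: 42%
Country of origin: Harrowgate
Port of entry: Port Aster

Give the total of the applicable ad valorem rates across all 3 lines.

Line A: polyester → 3.3; knitted → 3.3.1; unbleached → 3.3.1.4. Scheduled 24%. No special measure applies. → 24%.
Line B: linen → 3.1; coated → 3.1.4; printed → 3.1.4.4. Scheduled 11%. Westmoor agreement on 3.1.4.3: 3.1.4.4 not covered; anti-dumping (Westmoor, 3.1): +12%; total 11% + 12% = 23%. → 23%.
Line C: linen → 3.1; knitted → 3.1.1; printed → 3.1.1.2. Scheduled 27%. Harrowgate agreement on 3.1.1: RVC < 60%. → 27%.
Sum: 24% + 23% + 27% = 74%.

74%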